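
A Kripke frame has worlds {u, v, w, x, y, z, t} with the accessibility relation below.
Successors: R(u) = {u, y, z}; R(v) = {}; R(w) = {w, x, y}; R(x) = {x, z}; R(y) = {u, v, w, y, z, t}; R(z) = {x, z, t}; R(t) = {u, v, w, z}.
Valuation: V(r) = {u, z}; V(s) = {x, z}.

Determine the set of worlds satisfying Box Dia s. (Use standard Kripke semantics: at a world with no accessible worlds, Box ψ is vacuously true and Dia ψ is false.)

Let φ = Box Dia s. Evaluate φ at each world:
  u (successors {u, y, z}): φ is true.
  v (successors ∅): φ is true.
  w (successors {w, x, y}): φ is true.
  x (successors {x, z}): φ is true.
  y (successors {u, v, w, y, z, t}): φ is false.
  z (successors {x, z, t}): φ is true.
  t (successors {u, v, w, z}): φ is false.
For instance, at z:
  At z: Box Dia s requires Dia s at every successor {x, z, t}.
      At x: Dia s requires s at some successor in {x, z}.
        s holds at x, so Dia s is true at x.
      At z: Dia s requires s at some successor in {x, z, t}.
        s holds at x, so Dia s is true at z.
      At t: Dia s requires s at some successor in {u, v, w, z}.
        s holds at z, so Dia s is true at t.
  So Box Dia s is true at z.
Satisfying worlds: {u, v, w, x, z}

u, v, w, x, z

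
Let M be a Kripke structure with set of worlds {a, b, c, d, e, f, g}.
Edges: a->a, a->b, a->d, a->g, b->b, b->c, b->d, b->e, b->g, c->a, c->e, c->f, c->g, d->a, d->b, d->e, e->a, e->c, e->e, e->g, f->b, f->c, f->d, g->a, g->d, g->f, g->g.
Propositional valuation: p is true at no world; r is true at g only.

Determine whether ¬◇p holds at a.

Yes

At a: ◇p is false, so ¬◇p is true.
  At a: ◇p requires p at some successor in {a, b, d, g}.
    At a: p is false.
    At b: p is false.
    At d: p is false.
    At g: p is false.
  So ◇p is false at a.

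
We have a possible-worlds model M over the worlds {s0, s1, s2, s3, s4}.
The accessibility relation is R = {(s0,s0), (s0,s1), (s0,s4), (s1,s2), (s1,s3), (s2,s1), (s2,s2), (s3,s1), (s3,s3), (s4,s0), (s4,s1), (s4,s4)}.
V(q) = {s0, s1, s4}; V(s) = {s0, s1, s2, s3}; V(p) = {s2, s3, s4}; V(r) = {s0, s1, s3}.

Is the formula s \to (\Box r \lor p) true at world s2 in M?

Yes

Recall that \Box ψ holds at a world iff ψ holds at every accessible world, and \Diamond ψ holds iff ψ holds at some accessible world.
At s2: s is true, \Box r \lor p is true, so s \to (\Box r \lor p) is true.
  At s2: \Box r is false, p is true, so \Box r \lor p is true.
    At s2: \Box r requires r at every successor {s1, s2}.
      r fails at s2, so \Box r is false at s2.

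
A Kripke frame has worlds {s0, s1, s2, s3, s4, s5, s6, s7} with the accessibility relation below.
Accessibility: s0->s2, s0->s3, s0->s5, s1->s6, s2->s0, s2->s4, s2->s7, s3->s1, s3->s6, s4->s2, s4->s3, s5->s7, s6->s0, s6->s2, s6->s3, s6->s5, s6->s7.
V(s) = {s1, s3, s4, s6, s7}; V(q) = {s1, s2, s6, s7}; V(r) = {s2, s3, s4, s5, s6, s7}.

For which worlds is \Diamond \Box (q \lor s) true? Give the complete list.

Recall that \Box ψ holds at a world iff ψ holds at every accessible world, and \Diamond ψ holds iff ψ holds at some accessible world.
Let φ = \Diamond \Box (q \lor s). Evaluate φ at each world:
  s0 (successors {s2, s3, s5}): φ is true.
  s1 (successors {s6}): φ is false.
  s2 (successors {s0, s4, s7}): φ is true.
  s3 (successors {s1, s6}): φ is true.
  s4 (successors {s2, s3}): φ is true.
  s5 (successors {s7}): φ is true.
  s6 (successors {s0, s2, s3, s5, s7}): φ is true.
  s7 (successors ∅): φ is false.
For instance, at s3:
  At s3: \Diamond \Box (q \lor s) requires \Box (q \lor s) at some successor in {s1, s6}.
    \Box (q \lor s) holds at s1, so \Diamond \Box (q \lor s) is true at s3.
      At s1: \Box (q \lor s) requires q \lor s at every successor {s6}.
        At s6: q \lor s is true.
      So \Box (q \lor s) is true at s1.
Satisfying worlds: {s0, s2, s3, s4, s5, s6}

s0, s2, s3, s4, s5, s6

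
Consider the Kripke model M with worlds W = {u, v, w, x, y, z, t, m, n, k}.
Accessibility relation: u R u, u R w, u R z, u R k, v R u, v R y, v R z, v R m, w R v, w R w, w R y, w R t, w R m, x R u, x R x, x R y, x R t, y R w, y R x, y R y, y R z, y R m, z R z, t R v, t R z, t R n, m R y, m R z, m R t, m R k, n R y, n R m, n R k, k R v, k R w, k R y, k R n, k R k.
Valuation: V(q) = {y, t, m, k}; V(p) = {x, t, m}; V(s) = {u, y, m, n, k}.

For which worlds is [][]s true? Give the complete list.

Recall that []ψ holds at a world iff ψ holds at every accessible world, and <>ψ holds iff ψ holds at some accessible world.
Let φ = [][]s. Evaluate φ at each world:
  u (successors {u, w, z, k}): φ is false.
  v (successors {u, y, z, m}): φ is false.
  w (successors {v, w, y, t, m}): φ is false.
  x (successors {u, x, y, t}): φ is false.
  y (successors {w, x, y, z, m}): φ is false.
  z (successors {z}): φ is false.
  t (successors {v, z, n}): φ is false.
  m (successors {y, z, t, k}): φ is false.
  n (successors {y, m, k}): φ is false.
  k (successors {v, w, y, n, k}): φ is false.
For instance, at m:
  At m: [][]s requires []s at every successor {y, z, t, k}.
    []s fails at y, so [][]s is false at m.
      At y: []s requires s at every successor {w, x, y, z, m}.
        s fails at w, so []s is false at y.
Satisfying worlds: none.

none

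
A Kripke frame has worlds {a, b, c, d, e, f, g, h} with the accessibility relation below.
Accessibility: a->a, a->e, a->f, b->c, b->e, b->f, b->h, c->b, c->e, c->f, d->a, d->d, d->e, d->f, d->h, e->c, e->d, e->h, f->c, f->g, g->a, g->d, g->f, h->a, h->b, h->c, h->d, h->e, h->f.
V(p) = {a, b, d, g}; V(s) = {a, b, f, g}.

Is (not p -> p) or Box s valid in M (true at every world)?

Let φ = (not p -> p) or Box s. Evaluate φ at each world:
  a (successors {a, e, f}): φ is true.
  b (successors {c, e, f, h}): φ is true.
  c (successors {b, e, f}): φ is false.
  d (successors {a, d, e, f, h}): φ is true.
  e (successors {c, d, h}): φ is false.
  f (successors {c, g}): φ is false.
  g (successors {a, d, f}): φ is true.
  h (successors {a, b, c, d, e, f}): φ is false.
Detail at c (counterexample):
  At c: not p -> p is false, Box s is false, so (not p -> p) or Box s is false.
    At c: Box s requires s at every successor {b, e, f}.
      s fails at e, so Box s is false at c.

No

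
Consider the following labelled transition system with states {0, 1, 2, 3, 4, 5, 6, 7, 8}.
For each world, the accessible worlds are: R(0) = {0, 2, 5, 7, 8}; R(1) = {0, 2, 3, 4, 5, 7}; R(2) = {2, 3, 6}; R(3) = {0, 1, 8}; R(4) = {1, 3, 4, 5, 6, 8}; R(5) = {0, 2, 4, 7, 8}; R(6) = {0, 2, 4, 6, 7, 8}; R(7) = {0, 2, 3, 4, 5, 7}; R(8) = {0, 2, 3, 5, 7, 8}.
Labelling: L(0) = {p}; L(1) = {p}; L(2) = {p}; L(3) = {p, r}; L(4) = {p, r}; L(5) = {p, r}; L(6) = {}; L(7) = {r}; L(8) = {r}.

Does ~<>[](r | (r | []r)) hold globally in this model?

Yes

Let φ = ~<>[](r | (r | []r)). Evaluate φ at each world:
  0 (successors {0, 2, 5, 7, 8}): φ is true.
  1 (successors {0, 2, 3, 4, 5, 7}): φ is true.
  2 (successors {2, 3, 6}): φ is true.
  3 (successors {0, 1, 8}): φ is true.
  4 (successors {1, 3, 4, 5, 6, 8}): φ is true.
  5 (successors {0, 2, 4, 7, 8}): φ is true.
  6 (successors {0, 2, 4, 6, 7, 8}): φ is true.
  7 (successors {0, 2, 3, 4, 5, 7}): φ is true.
  8 (successors {0, 2, 3, 5, 7, 8}): φ is true.
For instance, at 3:
  At 3: <>[](r | (r | []r)) is false, so ~<>[](r | (r | []r)) is true.
    At 3: <>[](r | (r | []r)) requires [](r | (r | []r)) at some successor in {0, 1, 8}.
      At 0: [](r | (r | []r)) is false.
      At 1: [](r | (r | []r)) is false.
      At 8: [](r | (r | []r)) is false.
    So <>[](r | (r | []r)) is false at 3.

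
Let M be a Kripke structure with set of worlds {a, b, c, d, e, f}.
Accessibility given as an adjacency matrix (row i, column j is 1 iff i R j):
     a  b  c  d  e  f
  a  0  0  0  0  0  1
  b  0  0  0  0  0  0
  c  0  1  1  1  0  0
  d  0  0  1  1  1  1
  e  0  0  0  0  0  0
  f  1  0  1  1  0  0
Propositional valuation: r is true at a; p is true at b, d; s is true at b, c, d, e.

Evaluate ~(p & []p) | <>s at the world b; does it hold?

At b: ~(p & []p) is false, <>s is false, so ~(p & []p) | <>s is false.
  At b: p & []p is true, so ~(p & []p) is false.
    At b: p is true, []p is true, so p & []p is true.
      At b: no accessible worlds, so []p holds vacuously.
  At b: no accessible worlds, so <>s is false.

No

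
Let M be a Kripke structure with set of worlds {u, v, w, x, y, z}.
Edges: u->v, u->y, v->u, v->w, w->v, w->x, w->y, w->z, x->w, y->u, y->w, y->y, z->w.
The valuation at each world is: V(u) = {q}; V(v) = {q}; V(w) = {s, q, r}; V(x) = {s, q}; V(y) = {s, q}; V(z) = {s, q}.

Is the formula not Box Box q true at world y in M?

No

Recall that Box ψ holds at a world iff ψ holds at every accessible world, and Dia ψ holds iff ψ holds at some accessible world.
At y: Box Box q is true, so not Box Box q is false.
  At y: Box Box q requires Box q at every successor {u, w, y}.
      At u: Box q requires q at every successor {v, y}.
        At v: q is true.
        At y: q is true.
      So Box q is true at u.
      At w: Box q requires q at every successor {v, x, y, z}.
        At v: q is true.
        At x: q is true.
        At y: q is true.
        At z: q is true.
      So Box q is true at w.
      At y: Box q requires q at every successor {u, w, y}.
        At u: q is true.
        At w: q is true.
        At y: q is true.
      So Box q is true at y.
  So Box Box q is true at y.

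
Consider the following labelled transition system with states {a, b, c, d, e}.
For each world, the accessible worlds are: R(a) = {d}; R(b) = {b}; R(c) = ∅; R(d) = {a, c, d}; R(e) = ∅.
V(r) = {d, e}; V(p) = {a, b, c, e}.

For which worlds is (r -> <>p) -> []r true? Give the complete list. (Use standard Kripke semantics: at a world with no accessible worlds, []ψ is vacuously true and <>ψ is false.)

a, c, e

Recall that []ψ holds at a world iff ψ holds at every accessible world, and <>ψ holds iff ψ holds at some accessible world.
Let φ = (r -> <>p) -> []r. Evaluate φ at each world:
  a (successors {d}): φ is true.
  b (successors {b}): φ is false.
  c (successors ∅): φ is true.
  d (successors {a, c, d}): φ is false.
  e (successors ∅): φ is true.
For instance, at b:
  At b: r -> <>p is true, []r is false, so (r -> <>p) -> []r is false.
    At b: r is false, <>p is true, so r -> <>p is true.
      At b: <>p requires p at some successor in {b}.
        p holds at b, so <>p is true at b.
    At b: []r requires r at every successor {b}.
      r fails at b, so []r is false at b.
Satisfying worlds: {a, c, e}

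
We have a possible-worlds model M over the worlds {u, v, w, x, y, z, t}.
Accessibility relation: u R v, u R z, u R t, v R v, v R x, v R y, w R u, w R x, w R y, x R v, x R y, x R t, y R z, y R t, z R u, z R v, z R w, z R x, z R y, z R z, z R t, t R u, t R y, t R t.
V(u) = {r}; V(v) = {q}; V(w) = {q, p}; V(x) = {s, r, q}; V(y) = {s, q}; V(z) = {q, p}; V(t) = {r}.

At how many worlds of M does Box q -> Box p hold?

Recall that Box ψ holds at a world iff ψ holds at every accessible world, and Dia ψ holds iff ψ holds at some accessible world.
Let φ = Box q -> Box p. Evaluate φ at each world:
  u (successors {v, z, t}): φ is true.
  v (successors {v, x, y}): φ is false.
  w (successors {u, x, y}): φ is true.
  x (successors {v, y, t}): φ is true.
  y (successors {z, t}): φ is true.
  z (successors {u, v, w, x, y, z, t}): φ is true.
  t (successors {u, y, t}): φ is true.
For instance, at y:
  At y: Box q is false, Box p is false, so Box q -> Box p is true.
    At y: Box q requires q at every successor {z, t}.
      q fails at t, so Box q is false at y.
    At y: Box p requires p at every successor {z, t}.
      p fails at t, so Box p is false at y.
Satisfying worlds: {u, w, x, y, z, t}

6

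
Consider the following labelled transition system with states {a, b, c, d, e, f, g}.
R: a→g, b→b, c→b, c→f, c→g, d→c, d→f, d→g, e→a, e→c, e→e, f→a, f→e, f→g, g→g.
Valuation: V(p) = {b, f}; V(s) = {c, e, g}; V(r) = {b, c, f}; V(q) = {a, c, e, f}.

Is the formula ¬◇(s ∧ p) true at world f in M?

Recall that ◇ψ holds at a world iff ψ holds at some accessible world.
At f: ◇(s ∧ p) is false, so ¬◇(s ∧ p) is true.
  At f: ◇(s ∧ p) requires s ∧ p at some successor in {a, e, g}.
    At a: s ∧ p is false.
    At e: s ∧ p is false.
    At g: s ∧ p is false.
  So ◇(s ∧ p) is false at f.

Yes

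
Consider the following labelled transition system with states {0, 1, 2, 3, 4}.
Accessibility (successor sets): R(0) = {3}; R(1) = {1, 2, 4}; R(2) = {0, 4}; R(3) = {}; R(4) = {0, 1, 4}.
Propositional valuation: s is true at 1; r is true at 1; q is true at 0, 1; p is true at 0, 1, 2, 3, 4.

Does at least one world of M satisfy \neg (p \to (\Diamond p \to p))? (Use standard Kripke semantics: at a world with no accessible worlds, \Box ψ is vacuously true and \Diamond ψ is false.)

No

Let φ = \neg (p \to (\Diamond p \to p)). Evaluate φ at each world:
  0 (successors {3}): φ is false.
  1 (successors {1, 2, 4}): φ is false.
  2 (successors {0, 4}): φ is false.
  3 (successors ∅): φ is false.
  4 (successors {0, 1, 4}): φ is false.
For instance, at 4:
  At 4: p \to (\Diamond p \to p) is true, so \neg (p \to (\Diamond p \to p)) is false.
    At 4: p is true, \Diamond p \to p is true, so p \to (\Diamond p \to p) is true.
      At 4: \Diamond p is true, p is true, so \Diamond p \to p is true.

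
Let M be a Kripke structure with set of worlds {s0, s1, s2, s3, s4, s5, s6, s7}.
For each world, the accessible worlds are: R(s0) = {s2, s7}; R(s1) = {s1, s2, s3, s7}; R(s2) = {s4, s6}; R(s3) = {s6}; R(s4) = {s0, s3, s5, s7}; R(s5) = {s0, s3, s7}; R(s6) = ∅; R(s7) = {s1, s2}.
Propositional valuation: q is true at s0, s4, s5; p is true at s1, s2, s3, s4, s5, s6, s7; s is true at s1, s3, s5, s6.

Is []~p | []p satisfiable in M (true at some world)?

Recall that []ψ holds at a world iff ψ holds at every accessible world, and <>ψ holds iff ψ holds at some accessible world.
Let φ = []~p | []p. Evaluate φ at each world:
  s0 (successors {s2, s7}): φ is true.
  s1 (successors {s1, s2, s3, s7}): φ is true.
  s2 (successors {s4, s6}): φ is true.
  s3 (successors {s6}): φ is true.
  s4 (successors {s0, s3, s5, s7}): φ is false.
  s5 (successors {s0, s3, s7}): φ is false.
  s6 (successors ∅): φ is true.
  s7 (successors {s1, s2}): φ is true.
Detail at s0 (witness):
  At s0: []~p is false, []p is true, so []~p | []p is true.
    At s0: []~p requires ~p at every successor {s2, s7}.
      ~p fails at s2, so []~p is false at s0.
    At s0: []p requires p at every successor {s2, s7}.
      At s2: p is true.
      At s7: p is true.
    So []p is true at s0.

Yes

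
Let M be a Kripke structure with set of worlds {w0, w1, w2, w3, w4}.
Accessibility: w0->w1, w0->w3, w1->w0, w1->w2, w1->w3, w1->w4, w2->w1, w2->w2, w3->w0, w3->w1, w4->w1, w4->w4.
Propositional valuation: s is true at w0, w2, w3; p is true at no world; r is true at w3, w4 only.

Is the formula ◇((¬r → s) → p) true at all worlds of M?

Let φ = ◇((¬r → s) → p). Evaluate φ at each world:
  w0 (successors {w1, w3}): φ is true.
  w1 (successors {w0, w2, w3, w4}): φ is false.
  w2 (successors {w1, w2}): φ is true.
  w3 (successors {w0, w1}): φ is true.
  w4 (successors {w1, w4}): φ is true.
Detail at w1 (counterexample):
  At w1: ◇((¬r → s) → p) requires (¬r → s) → p at some successor in {w0, w2, w3, w4}.
    At w0: (¬r → s) → p is false.
    At w2: (¬r → s) → p is false.
    At w3: (¬r → s) → p is false.
    At w4: (¬r → s) → p is false.
  So ◇((¬r → s) → p) is false at w1.

No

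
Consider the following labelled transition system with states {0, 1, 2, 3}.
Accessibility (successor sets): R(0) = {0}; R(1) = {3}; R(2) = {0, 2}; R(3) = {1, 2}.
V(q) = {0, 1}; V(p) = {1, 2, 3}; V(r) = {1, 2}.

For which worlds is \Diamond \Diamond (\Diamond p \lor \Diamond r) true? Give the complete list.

1, 2, 3

Recall that \Diamond ψ holds at a world iff ψ holds at some accessible world.
Let φ = \Diamond \Diamond (\Diamond p \lor \Diamond r). Evaluate φ at each world:
  0 (successors {0}): φ is false.
  1 (successors {3}): φ is true.
  2 (successors {0, 2}): φ is true.
  3 (successors {1, 2}): φ is true.
For instance, at 3:
  At 3: \Diamond \Diamond (\Diamond p \lor \Diamond r) requires \Diamond (\Diamond p \lor \Diamond r) at some successor in {1, 2}.
    \Diamond (\Diamond p \lor \Diamond r) holds at 1, so \Diamond \Diamond (\Diamond p \lor \Diamond r) is true at 3.
      At 1: \Diamond (\Diamond p \lor \Diamond r) requires \Diamond p \lor \Diamond r at some successor in {3}.
        \Diamond p \lor \Diamond r holds at 3, so \Diamond (\Diamond p \lor \Diamond r) is true at 1.
Satisfying worlds: {1, 2, 3}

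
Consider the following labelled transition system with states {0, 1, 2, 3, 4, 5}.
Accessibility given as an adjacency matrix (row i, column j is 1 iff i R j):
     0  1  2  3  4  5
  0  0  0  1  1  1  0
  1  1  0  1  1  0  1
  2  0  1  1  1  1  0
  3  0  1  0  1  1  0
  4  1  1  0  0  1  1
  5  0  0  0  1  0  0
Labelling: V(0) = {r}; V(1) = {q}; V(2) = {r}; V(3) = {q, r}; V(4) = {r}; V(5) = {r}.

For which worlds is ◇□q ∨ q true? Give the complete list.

1, 3, 4

Let φ = ◇□q ∨ q. Evaluate φ at each world:
  0 (successors {2, 3, 4}): φ is false.
  1 (successors {0, 2, 3, 5}): φ is true.
  2 (successors {1, 2, 3, 4}): φ is false.
  3 (successors {1, 3, 4}): φ is true.
  4 (successors {0, 1, 4, 5}): φ is true.
  5 (successors {3}): φ is false.
For instance, at 3:
  At 3: ◇□q is false, q is true, so ◇□q ∨ q is true.
    At 3: ◇□q requires □q at some successor in {1, 3, 4}.
      At 1: □q is false.
      At 3: □q is false.
      At 4: □q is false.
    So ◇□q is false at 3.
Satisfying worlds: {1, 3, 4}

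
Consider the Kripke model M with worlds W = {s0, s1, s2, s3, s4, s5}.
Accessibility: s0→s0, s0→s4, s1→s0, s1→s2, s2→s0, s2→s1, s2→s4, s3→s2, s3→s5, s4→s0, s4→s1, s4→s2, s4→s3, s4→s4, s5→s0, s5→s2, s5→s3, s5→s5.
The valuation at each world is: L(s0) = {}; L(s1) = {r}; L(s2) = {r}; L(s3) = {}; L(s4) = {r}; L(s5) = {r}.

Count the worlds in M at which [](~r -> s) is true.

1

Recall that []ψ holds at a world iff ψ holds at every accessible world, and <>ψ holds iff ψ holds at some accessible world.
Let φ = [](~r -> s). Evaluate φ at each world:
  s0 (successors {s0, s4}): φ is false.
  s1 (successors {s0, s2}): φ is false.
  s2 (successors {s0, s1, s4}): φ is false.
  s3 (successors {s2, s5}): φ is true.
  s4 (successors {s0, s1, s2, s3, s4}): φ is false.
  s5 (successors {s0, s2, s3, s5}): φ is false.
For instance, at s1:
  At s1: [](~r -> s) requires ~r -> s at every successor {s0, s2}.
    ~r -> s fails at s0, so [](~r -> s) is false at s1.
Satisfying worlds: {s3}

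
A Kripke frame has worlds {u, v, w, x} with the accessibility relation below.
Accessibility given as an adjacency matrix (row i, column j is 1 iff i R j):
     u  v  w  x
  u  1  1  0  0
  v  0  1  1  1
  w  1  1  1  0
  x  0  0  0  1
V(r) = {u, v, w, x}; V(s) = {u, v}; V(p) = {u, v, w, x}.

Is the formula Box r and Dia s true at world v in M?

Yes

Recall that Box ψ holds at a world iff ψ holds at every accessible world, and Dia ψ holds iff ψ holds at some accessible world.
At v: Box r is true, Dia s is true, so Box r and Dia s is true.
  At v: Box r requires r at every successor {v, w, x}.
    At v: r is true.
    At w: r is true.
    At x: r is true.
  So Box r is true at v.
  At v: Dia s requires s at some successor in {v, w, x}.
    s holds at v, so Dia s is true at v.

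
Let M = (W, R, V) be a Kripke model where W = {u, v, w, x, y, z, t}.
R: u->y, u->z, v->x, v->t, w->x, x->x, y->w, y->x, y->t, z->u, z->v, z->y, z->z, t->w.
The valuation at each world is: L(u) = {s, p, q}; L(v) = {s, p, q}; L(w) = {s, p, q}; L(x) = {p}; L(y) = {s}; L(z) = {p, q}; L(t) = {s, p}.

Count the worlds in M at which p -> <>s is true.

5

Let φ = p -> <>s. Evaluate φ at each world:
  u (successors {y, z}): φ is true.
  v (successors {x, t}): φ is true.
  w (successors {x}): φ is false.
  x (successors {x}): φ is false.
  y (successors {w, x, t}): φ is true.
  z (successors {u, v, y, z}): φ is true.
  t (successors {w}): φ is true.
For instance, at x:
  At x: p is true, <>s is false, so p -> <>s is false.
    At x: <>s requires s at some successor in {x}.
      At x: s is false.
    So <>s is false at x.
Satisfying worlds: {u, v, y, z, t}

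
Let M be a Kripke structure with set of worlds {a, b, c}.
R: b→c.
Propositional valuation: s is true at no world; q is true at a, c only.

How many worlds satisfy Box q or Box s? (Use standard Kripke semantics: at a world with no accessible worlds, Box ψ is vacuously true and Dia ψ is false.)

3

Let φ = Box q or Box s. Evaluate φ at each world:
  a (successors ∅): φ is true.
  b (successors {c}): φ is true.
  c (successors ∅): φ is true.
For instance, at b:
  At b: Box q is true, Box s is false, so Box q or Box s is true.
    At b: Box q requires q at every successor {c}.
      At c: q is true.
    So Box q is true at b.
    At b: Box s requires s at every successor {c}.
      s fails at c, so Box s is false at b.
Satisfying worlds: {a, b, c}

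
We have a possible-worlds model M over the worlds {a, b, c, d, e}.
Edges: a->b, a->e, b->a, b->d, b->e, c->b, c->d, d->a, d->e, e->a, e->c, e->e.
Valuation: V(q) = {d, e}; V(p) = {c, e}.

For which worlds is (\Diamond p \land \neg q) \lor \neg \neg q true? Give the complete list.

a, b, d, e

Let φ = (\Diamond p \land \neg q) \lor \neg \neg q. Evaluate φ at each world:
  a (successors {b, e}): φ is true.
  b (successors {a, d, e}): φ is true.
  c (successors {b, d}): φ is false.
  d (successors {a, e}): φ is true.
  e (successors {a, c, e}): φ is true.
For instance, at e:
  At e: \Diamond p \land \neg q is false, \neg \neg q is true, so (\Diamond p \land \neg q) \lor \neg \neg q is true.
    At e: \Diamond p is true, \neg q is false, so \Diamond p \land \neg q is false.
      At e: \Diamond p requires p at some successor in {a, c, e}.
        p holds at c, so \Diamond p is true at e.
Satisfying worlds: {a, b, d, e}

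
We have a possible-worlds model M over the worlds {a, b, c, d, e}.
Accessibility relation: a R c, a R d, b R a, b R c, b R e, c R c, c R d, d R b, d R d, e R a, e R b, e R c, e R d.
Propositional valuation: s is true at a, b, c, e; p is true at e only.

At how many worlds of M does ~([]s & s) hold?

4

Let φ = ~([]s & s). Evaluate φ at each world:
  a (successors {c, d}): φ is true.
  b (successors {a, c, e}): φ is false.
  c (successors {c, d}): φ is true.
  d (successors {b, d}): φ is true.
  e (successors {a, b, c, d}): φ is true.
For instance, at e:
  At e: []s & s is false, so ~([]s & s) is true.
    At e: []s is false, s is true, so []s & s is false.
      At e: []s requires s at every successor {a, b, c, d}.
        s fails at d, so []s is false at e.
Satisfying worlds: {a, c, d, e}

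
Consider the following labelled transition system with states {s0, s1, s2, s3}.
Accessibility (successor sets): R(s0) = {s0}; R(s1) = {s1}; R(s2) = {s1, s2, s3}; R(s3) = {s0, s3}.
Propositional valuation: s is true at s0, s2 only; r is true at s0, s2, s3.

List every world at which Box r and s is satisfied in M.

Let φ = Box r and s. Evaluate φ at each world:
  s0 (successors {s0}): φ is true.
  s1 (successors {s1}): φ is false.
  s2 (successors {s1, s2, s3}): φ is false.
  s3 (successors {s0, s3}): φ is false.
For instance, at s2:
  At s2: Box r is false, s is true, so Box r and s is false.
    At s2: Box r requires r at every successor {s1, s2, s3}.
      r fails at s1, so Box r is false at s2.
Satisfying worlds: {s0}

s0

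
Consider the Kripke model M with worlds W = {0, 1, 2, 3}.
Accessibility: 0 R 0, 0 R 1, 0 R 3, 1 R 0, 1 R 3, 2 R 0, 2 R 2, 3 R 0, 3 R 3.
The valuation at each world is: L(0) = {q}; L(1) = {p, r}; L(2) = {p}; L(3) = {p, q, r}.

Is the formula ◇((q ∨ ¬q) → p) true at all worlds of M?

Let φ = ◇((q ∨ ¬q) → p). Evaluate φ at each world:
  0 (successors {0, 1, 3}): φ is true.
  1 (successors {0, 3}): φ is true.
  2 (successors {0, 2}): φ is true.
  3 (successors {0, 3}): φ is true.
For instance, at 2:
  At 2: ◇((q ∨ ¬q) → p) requires (q ∨ ¬q) → p at some successor in {0, 2}.
    (q ∨ ¬q) → p holds at 2, so ◇((q ∨ ¬q) → p) is true at 2.

Yes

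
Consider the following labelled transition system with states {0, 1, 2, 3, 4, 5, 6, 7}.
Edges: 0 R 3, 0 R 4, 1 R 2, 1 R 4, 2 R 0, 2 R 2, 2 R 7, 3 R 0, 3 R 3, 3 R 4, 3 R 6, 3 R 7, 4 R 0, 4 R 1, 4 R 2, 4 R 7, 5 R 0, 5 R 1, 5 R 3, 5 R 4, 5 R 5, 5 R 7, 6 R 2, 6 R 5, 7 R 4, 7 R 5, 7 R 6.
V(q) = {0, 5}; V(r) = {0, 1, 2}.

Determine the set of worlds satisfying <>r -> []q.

Recall that []ψ holds at a world iff ψ holds at every accessible world, and <>ψ holds iff ψ holds at some accessible world.
Let φ = <>r -> []q. Evaluate φ at each world:
  0 (successors {3, 4}): φ is true.
  1 (successors {2, 4}): φ is false.
  2 (successors {0, 2, 7}): φ is false.
  3 (successors {0, 3, 4, 6, 7}): φ is false.
  4 (successors {0, 1, 2, 7}): φ is false.
  5 (successors {0, 1, 3, 4, 5, 7}): φ is false.
  6 (successors {2, 5}): φ is false.
  7 (successors {4, 5, 6}): φ is true.
For instance, at 5:
  At 5: <>r is true, []q is false, so <>r -> []q is false.
    At 5: <>r requires r at some successor in {0, 1, 3, 4, 5, 7}.
      r holds at 0, so <>r is true at 5.
    At 5: []q requires q at every successor {0, 1, 3, 4, 5, 7}.
      q fails at 1, so []q is false at 5.
Satisfying worlds: {0, 7}

0, 7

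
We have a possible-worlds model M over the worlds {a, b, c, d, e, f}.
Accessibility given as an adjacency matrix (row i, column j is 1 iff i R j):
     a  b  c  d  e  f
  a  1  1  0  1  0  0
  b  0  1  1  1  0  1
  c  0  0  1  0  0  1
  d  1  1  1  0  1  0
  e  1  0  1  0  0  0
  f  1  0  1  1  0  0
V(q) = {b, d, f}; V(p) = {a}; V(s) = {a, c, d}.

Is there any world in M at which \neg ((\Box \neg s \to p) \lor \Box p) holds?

No

Let φ = \neg ((\Box \neg s \to p) \lor \Box p). Evaluate φ at each world:
  a (successors {a, b, d}): φ is false.
  b (successors {b, c, d, f}): φ is false.
  c (successors {c, f}): φ is false.
  d (successors {a, b, c, e}): φ is false.
  e (successors {a, c}): φ is false.
  f (successors {a, c, d}): φ is false.
For instance, at b:
  At b: (\Box \neg s \to p) \lor \Box p is true, so \neg ((\Box \neg s \to p) \lor \Box p) is false.
    At b: \Box \neg s \to p is true, \Box p is false, so (\Box \neg s \to p) \lor \Box p is true.
      At b: \Box \neg s is false, p is false, so \Box \neg s \to p is true.
      At b: \Box p requires p at every successor {b, c, d, f}.
        p fails at b, so \Box p is false at b.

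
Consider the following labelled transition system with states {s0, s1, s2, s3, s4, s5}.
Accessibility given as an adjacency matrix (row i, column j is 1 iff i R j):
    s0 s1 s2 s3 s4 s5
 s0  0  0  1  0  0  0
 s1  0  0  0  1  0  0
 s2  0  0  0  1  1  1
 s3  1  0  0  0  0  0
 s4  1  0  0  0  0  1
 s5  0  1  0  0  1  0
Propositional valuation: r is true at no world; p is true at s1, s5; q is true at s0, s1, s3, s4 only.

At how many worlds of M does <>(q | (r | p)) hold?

5

Let φ = <>(q | (r | p)). Evaluate φ at each world:
  s0 (successors {s2}): φ is false.
  s1 (successors {s3}): φ is true.
  s2 (successors {s3, s4, s5}): φ is true.
  s3 (successors {s0}): φ is true.
  s4 (successors {s0, s5}): φ is true.
  s5 (successors {s1, s4}): φ is true.
For instance, at s1:
  At s1: <>(q | (r | p)) requires q | (r | p) at some successor in {s3}.
    q | (r | p) holds at s3, so <>(q | (r | p)) is true at s1.
Satisfying worlds: {s1, s2, s3, s4, s5}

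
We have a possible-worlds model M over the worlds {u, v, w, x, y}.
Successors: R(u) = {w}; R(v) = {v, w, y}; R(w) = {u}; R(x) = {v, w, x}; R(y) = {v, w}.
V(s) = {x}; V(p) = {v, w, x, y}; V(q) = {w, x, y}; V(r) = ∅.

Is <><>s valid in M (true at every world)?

No

Recall that <>ψ holds at a world iff ψ holds at some accessible world.
Let φ = <><>s. Evaluate φ at each world:
  u (successors {w}): φ is false.
  v (successors {v, w, y}): φ is false.
  w (successors {u}): φ is false.
  x (successors {v, w, x}): φ is true.
  y (successors {v, w}): φ is false.
Detail at u (counterexample):
  At u: <><>s requires <>s at some successor in {w}.
    At w: <>s is false.
  So <><>s is false at u.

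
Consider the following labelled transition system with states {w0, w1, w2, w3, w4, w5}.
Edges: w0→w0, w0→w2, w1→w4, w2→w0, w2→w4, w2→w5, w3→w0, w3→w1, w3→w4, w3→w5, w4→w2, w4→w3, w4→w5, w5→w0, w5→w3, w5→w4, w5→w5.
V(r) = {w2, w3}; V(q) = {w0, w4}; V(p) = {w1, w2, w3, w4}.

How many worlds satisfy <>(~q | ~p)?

5

Let φ = <>(~q | ~p). Evaluate φ at each world:
  w0 (successors {w0, w2}): φ is true.
  w1 (successors {w4}): φ is false.
  w2 (successors {w0, w4, w5}): φ is true.
  w3 (successors {w0, w1, w4, w5}): φ is true.
  w4 (successors {w2, w3, w5}): φ is true.
  w5 (successors {w0, w3, w4, w5}): φ is true.
For instance, at w4:
  At w4: <>(~q | ~p) requires ~q | ~p at some successor in {w2, w3, w5}.
    ~q | ~p holds at w2, so <>(~q | ~p) is true at w4.
Satisfying worlds: {w0, w2, w3, w4, w5}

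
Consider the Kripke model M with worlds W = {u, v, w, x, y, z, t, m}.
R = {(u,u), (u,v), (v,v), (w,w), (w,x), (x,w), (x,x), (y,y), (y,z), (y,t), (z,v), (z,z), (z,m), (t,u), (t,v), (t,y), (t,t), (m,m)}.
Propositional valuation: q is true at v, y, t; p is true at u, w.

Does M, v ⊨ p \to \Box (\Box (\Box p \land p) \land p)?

At v: p is false, \Box (\Box (\Box p \land p) \land p) is false, so p \to \Box (\Box (\Box p \land p) \land p) is true.
  At v: \Box (\Box (\Box p \land p) \land p) requires \Box (\Box p \land p) \land p at every successor {v}.
    \Box (\Box p \land p) \land p fails at v, so \Box (\Box (\Box p \land p) \land p) is false at v.
      At v: \Box (\Box p \land p) is false, p is false, so \Box (\Box p \land p) \land p is false.

Yes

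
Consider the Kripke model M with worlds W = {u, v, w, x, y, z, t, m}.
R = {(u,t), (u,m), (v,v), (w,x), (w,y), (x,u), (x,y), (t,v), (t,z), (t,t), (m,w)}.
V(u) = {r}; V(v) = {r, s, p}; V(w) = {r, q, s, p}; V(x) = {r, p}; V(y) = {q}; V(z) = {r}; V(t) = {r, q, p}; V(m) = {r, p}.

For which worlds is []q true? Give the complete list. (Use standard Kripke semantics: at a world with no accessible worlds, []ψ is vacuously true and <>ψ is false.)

y, z, m

Let φ = []q. Evaluate φ at each world:
  u (successors {t, m}): φ is false.
  v (successors {v}): φ is false.
  w (successors {x, y}): φ is false.
  x (successors {u, y}): φ is false.
  y (successors ∅): φ is true.
  z (successors ∅): φ is true.
  t (successors {v, z, t}): φ is false.
  m (successors {w}): φ is true.
For instance, at m:
  At m: []q requires q at every successor {w}.
    At w: q is true.
  So []q is true at m.
Satisfying worlds: {y, z, m}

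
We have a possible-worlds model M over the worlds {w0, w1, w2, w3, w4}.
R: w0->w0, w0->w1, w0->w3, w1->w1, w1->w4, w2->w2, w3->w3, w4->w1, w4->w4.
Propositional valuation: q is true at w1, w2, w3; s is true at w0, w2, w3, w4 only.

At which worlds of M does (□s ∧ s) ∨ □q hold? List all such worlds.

Recall that □ψ holds at a world iff ψ holds at every accessible world, and ◇ψ holds iff ψ holds at some accessible world.
Let φ = (□s ∧ s) ∨ □q. Evaluate φ at each world:
  w0 (successors {w0, w1, w3}): φ is false.
  w1 (successors {w1, w4}): φ is false.
  w2 (successors {w2}): φ is true.
  w3 (successors {w3}): φ is true.
  w4 (successors {w1, w4}): φ is false.
For instance, at w1:
  At w1: □s ∧ s is false, □q is false, so (□s ∧ s) ∨ □q is false.
    At w1: □s is false, s is false, so □s ∧ s is false.
      At w1: □s requires s at every successor {w1, w4}.
        s fails at w1, so □s is false at w1.
    At w1: □q requires q at every successor {w1, w4}.
      q fails at w4, so □q is false at w1.
Satisfying worlds: {w2, w3}

w2, w3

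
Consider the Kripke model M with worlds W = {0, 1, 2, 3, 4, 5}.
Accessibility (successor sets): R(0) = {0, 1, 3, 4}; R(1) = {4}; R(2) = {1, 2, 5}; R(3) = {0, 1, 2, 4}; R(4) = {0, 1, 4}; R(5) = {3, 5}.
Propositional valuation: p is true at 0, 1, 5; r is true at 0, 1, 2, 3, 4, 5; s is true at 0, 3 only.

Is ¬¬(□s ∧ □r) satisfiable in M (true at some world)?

Recall that □ψ holds at a world iff ψ holds at every accessible world, and ◇ψ holds iff ψ holds at some accessible world.
Let φ = ¬¬(□s ∧ □r). Evaluate φ at each world:
  0 (successors {0, 1, 3, 4}): φ is false.
  1 (successors {4}): φ is false.
  2 (successors {1, 2, 5}): φ is false.
  3 (successors {0, 1, 2, 4}): φ is false.
  4 (successors {0, 1, 4}): φ is false.
  5 (successors {3, 5}): φ is false.
For instance, at 3:
  At 3: ¬(□s ∧ □r) is true, so ¬¬(□s ∧ □r) is false.
    At 3: □s ∧ □r is false, so ¬(□s ∧ □r) is true.
      At 3: □s is false, □r is true, so □s ∧ □r is false.

No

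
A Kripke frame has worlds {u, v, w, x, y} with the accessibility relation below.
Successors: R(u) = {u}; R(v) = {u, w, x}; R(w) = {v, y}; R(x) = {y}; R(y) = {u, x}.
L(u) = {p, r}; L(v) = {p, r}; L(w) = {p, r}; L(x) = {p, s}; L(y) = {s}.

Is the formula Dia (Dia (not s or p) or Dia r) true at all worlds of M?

Yes

Recall that Dia ψ holds at a world iff ψ holds at some accessible world.
Let φ = Dia (Dia (not s or p) or Dia r). Evaluate φ at each world:
  u (successors {u}): φ is true.
  v (successors {u, w, x}): φ is true.
  w (successors {v, y}): φ is true.
  x (successors {y}): φ is true.
  y (successors {u, x}): φ is true.
For instance, at w:
  At w: Dia (Dia (not s or p) or Dia r) requires Dia (not s or p) or Dia r at some successor in {v, y}.
    Dia (not s or p) or Dia r holds at v, so Dia (Dia (not s or p) or Dia r) is true at w.
      At v: Dia (not s or p) is true, Dia r is true, so Dia (not s or p) or Dia r is true.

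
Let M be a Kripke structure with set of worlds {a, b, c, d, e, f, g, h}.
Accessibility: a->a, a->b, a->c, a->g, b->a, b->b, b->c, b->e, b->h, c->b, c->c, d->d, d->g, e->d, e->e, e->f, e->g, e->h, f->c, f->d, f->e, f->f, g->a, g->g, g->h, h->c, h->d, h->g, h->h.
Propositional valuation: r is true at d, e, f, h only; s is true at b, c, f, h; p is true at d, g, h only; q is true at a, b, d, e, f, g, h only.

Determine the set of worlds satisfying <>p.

Let φ = <>p. Evaluate φ at each world:
  a (successors {a, b, c, g}): φ is true.
  b (successors {a, b, c, e, h}): φ is true.
  c (successors {b, c}): φ is false.
  d (successors {d, g}): φ is true.
  e (successors {d, e, f, g, h}): φ is true.
  f (successors {c, d, e, f}): φ is true.
  g (successors {a, g, h}): φ is true.
  h (successors {c, d, g, h}): φ is true.
For instance, at f:
  At f: <>p requires p at some successor in {c, d, e, f}.
    p holds at d, so <>p is true at f.
Satisfying worlds: {a, b, d, e, f, g, h}

a, b, d, e, f, g, h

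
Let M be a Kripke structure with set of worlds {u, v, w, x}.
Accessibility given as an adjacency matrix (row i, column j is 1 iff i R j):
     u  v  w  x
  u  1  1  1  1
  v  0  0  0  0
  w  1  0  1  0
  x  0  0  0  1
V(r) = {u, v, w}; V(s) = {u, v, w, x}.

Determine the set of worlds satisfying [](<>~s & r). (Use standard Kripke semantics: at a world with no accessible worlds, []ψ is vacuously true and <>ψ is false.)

v

Let φ = [](<>~s & r). Evaluate φ at each world:
  u (successors {u, v, w, x}): φ is false.
  v (successors ∅): φ is true.
  w (successors {u, w}): φ is false.
  x (successors {x}): φ is false.
For instance, at u:
  At u: [](<>~s & r) requires <>~s & r at every successor {u, v, w, x}.
    <>~s & r fails at u, so [](<>~s & r) is false at u.
      At u: <>~s is false, r is true, so <>~s & r is false.
Satisfying worlds: {v}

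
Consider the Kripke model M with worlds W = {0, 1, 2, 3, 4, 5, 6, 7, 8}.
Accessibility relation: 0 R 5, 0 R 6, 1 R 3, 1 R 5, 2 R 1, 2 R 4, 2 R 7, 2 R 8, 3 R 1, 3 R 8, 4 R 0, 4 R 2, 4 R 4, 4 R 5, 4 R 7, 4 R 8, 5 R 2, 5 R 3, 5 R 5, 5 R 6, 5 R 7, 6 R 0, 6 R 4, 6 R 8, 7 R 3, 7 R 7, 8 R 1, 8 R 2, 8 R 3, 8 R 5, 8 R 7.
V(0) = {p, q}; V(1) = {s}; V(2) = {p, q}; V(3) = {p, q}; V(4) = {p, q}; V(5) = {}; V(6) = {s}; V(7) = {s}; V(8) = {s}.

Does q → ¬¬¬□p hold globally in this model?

Yes

Let φ = q → ¬¬¬□p. Evaluate φ at each world:
  0 (successors {5, 6}): φ is true.
  1 (successors {3, 5}): φ is true.
  2 (successors {1, 4, 7, 8}): φ is true.
  3 (successors {1, 8}): φ is true.
  4 (successors {0, 2, 4, 5, 7, 8}): φ is true.
  5 (successors {2, 3, 5, 6, 7}): φ is true.
  6 (successors {0, 4, 8}): φ is true.
  7 (successors {3, 7}): φ is true.
  8 (successors {1, 2, 3, 5, 7}): φ is true.
For instance, at 5:
  At 5: q is false, ¬¬¬□p is true, so q → ¬¬¬□p is true.
    At 5: ¬¬□p is false, so ¬¬¬□p is true.
      At 5: ¬□p is true, so ¬¬□p is false.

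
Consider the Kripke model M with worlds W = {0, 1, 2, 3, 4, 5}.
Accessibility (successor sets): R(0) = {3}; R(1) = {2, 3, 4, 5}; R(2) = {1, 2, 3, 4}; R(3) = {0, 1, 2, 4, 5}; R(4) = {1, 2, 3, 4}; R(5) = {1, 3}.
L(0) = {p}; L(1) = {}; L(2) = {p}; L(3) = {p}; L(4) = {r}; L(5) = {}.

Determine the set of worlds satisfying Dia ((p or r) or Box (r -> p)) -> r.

4

Let φ = Dia ((p or r) or Box (r -> p)) -> r. Evaluate φ at each world:
  0 (successors {3}): φ is false.
  1 (successors {2, 3, 4, 5}): φ is false.
  2 (successors {1, 2, 3, 4}): φ is false.
  3 (successors {0, 1, 2, 4, 5}): φ is false.
  4 (successors {1, 2, 3, 4}): φ is true.
  5 (successors {1, 3}): φ is false.
For instance, at 0:
  At 0: Dia ((p or r) or Box (r -> p)) is true, r is false, so Dia ((p or r) or Box (r -> p)) -> r is false.
    At 0: Dia ((p or r) or Box (r -> p)) requires (p or r) or Box (r -> p) at some successor in {3}.
      (p or r) or Box (r -> p) holds at 3, so Dia ((p or r) or Box (r -> p)) is true at 0.
Satisfying worlds: {4}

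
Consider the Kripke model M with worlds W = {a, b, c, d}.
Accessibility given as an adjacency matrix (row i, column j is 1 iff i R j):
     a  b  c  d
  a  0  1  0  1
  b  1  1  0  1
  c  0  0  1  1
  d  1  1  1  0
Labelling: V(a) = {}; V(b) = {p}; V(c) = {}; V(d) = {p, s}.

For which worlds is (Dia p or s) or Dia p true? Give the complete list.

Recall that Dia ψ holds at a world iff ψ holds at some accessible world.
Let φ = (Dia p or s) or Dia p. Evaluate φ at each world:
  a (successors {b, d}): φ is true.
  b (successors {a, b, d}): φ is true.
  c (successors {c, d}): φ is true.
  d (successors {a, b, c}): φ is true.
For instance, at c:
  At c: Dia p or s is true, Dia p is true, so (Dia p or s) or Dia p is true.
    At c: Dia p is true, s is false, so Dia p or s is true.
      At c: Dia p requires p at some successor in {c, d}.
        p holds at d, so Dia p is true at c.
    At c: Dia p requires p at some successor in {c, d}.
      p holds at d, so Dia p is true at c.
Satisfying worlds: {a, b, c, d}

a, b, c, d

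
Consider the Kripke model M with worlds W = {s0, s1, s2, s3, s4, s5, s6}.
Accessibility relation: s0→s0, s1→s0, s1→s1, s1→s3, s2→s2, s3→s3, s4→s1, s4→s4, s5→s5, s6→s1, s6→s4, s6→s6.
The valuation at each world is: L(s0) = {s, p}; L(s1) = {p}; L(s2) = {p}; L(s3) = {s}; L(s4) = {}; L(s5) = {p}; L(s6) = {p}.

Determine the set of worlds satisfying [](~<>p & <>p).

Let φ = [](~<>p & <>p). Evaluate φ at each world:
  s0 (successors {s0}): φ is false.
  s1 (successors {s0, s1, s3}): φ is false.
  s2 (successors {s2}): φ is false.
  s3 (successors {s3}): φ is false.
  s4 (successors {s1, s4}): φ is false.
  s5 (successors {s5}): φ is false.
  s6 (successors {s1, s4, s6}): φ is false.
For instance, at s2:
  At s2: [](~<>p & <>p) requires ~<>p & <>p at every successor {s2}.
    ~<>p & <>p fails at s2, so [](~<>p & <>p) is false at s2.
      At s2: ~<>p is false, <>p is true, so ~<>p & <>p is false.
Satisfying worlds: none.

none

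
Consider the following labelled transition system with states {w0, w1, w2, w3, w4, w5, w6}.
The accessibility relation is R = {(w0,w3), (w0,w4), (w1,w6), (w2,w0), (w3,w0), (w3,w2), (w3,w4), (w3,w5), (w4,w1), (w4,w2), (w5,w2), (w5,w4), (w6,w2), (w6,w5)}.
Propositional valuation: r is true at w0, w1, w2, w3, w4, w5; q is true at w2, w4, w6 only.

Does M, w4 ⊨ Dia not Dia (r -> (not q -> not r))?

Yes

At w4: Dia not Dia (r -> (not q -> not r)) requires not Dia (r -> (not q -> not r)) at some successor in {w1, w2}.
  not Dia (r -> (not q -> not r)) holds at w2, so Dia not Dia (r -> (not q -> not r)) is true at w4.
    At w2: Dia (r -> (not q -> not r)) is false, so not Dia (r -> (not q -> not r)) is true.
      At w2: Dia (r -> (not q -> not r)) requires r -> (not q -> not r) at some successor in {w0}.
        At w0: r -> (not q -> not r) is false.
      So Dia (r -> (not q -> not r)) is false at w2.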